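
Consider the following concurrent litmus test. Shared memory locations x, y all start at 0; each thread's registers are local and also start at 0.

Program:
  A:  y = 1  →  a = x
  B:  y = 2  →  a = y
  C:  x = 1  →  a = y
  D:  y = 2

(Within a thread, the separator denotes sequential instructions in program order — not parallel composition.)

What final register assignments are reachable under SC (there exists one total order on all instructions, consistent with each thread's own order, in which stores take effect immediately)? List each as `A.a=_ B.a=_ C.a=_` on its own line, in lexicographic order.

A.a=0 B.a=1 C.a=1
A.a=0 B.a=1 C.a=2
A.a=0 B.a=2 C.a=1
A.a=0 B.a=2 C.a=2
A.a=1 B.a=1 C.a=0
A.a=1 B.a=1 C.a=1
A.a=1 B.a=1 C.a=2
A.a=1 B.a=2 C.a=0
A.a=1 B.a=2 C.a=1
A.a=1 B.a=2 C.a=2

outcome vector order: (A.a,B.a,C.a)
|SC outcomes| = 10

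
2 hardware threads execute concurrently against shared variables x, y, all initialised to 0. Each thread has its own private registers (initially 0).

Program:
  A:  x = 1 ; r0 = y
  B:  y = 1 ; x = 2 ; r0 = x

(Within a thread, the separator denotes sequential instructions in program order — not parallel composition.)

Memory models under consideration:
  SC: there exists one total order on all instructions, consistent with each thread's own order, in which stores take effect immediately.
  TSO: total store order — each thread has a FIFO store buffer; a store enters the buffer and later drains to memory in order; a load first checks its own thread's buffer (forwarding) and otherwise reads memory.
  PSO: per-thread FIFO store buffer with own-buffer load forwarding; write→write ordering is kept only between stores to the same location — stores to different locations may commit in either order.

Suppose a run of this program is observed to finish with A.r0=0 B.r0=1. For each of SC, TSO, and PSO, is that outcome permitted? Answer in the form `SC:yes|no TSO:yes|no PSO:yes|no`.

outcome vector order: (A.r0,B.r0)
SC: 3 outcomes — {0/2; 1/1; 1/2}
TSO: 4 outcomes — {0/1; 0/2; 1/1; 1/2}
PSO: 4 outcomes — {0/1; 0/2; 1/1; 1/2}
target 0/1 ∈ {TSO,PSO}

SC:no TSO:yes PSO:yes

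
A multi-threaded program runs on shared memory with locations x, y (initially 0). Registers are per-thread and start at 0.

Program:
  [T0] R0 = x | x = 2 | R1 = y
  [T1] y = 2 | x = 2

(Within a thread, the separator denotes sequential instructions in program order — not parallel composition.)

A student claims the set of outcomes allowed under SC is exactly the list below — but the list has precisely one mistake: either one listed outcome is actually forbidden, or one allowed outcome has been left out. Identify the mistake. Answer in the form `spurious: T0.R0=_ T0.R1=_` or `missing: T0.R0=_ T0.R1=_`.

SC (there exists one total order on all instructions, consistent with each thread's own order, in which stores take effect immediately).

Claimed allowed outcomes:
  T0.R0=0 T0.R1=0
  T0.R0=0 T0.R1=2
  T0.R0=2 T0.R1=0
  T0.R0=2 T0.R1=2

outcome vector order: (T0.R0,T0.R1)
[SC] allowed = {00, 02, 22}
claimed∖SC = {20}

spurious: T0.R0=2 T0.R1=0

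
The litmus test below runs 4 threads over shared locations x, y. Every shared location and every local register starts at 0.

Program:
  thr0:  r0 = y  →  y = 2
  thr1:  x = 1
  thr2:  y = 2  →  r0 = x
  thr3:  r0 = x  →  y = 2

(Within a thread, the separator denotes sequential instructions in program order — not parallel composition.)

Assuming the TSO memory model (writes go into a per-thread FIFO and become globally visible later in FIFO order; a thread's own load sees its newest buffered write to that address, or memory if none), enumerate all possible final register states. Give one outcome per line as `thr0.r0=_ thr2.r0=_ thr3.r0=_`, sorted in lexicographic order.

outcome vector order: (thr0.r0,thr2.r0,thr3.r0)
|TSO outcomes| = 8

thr0.r0=0 thr2.r0=0 thr3.r0=0
thr0.r0=0 thr2.r0=0 thr3.r0=1
thr0.r0=0 thr2.r0=1 thr3.r0=0
thr0.r0=0 thr2.r0=1 thr3.r0=1
thr0.r0=2 thr2.r0=0 thr3.r0=0
thr0.r0=2 thr2.r0=0 thr3.r0=1
thr0.r0=2 thr2.r0=1 thr3.r0=0
thr0.r0=2 thr2.r0=1 thr3.r0=1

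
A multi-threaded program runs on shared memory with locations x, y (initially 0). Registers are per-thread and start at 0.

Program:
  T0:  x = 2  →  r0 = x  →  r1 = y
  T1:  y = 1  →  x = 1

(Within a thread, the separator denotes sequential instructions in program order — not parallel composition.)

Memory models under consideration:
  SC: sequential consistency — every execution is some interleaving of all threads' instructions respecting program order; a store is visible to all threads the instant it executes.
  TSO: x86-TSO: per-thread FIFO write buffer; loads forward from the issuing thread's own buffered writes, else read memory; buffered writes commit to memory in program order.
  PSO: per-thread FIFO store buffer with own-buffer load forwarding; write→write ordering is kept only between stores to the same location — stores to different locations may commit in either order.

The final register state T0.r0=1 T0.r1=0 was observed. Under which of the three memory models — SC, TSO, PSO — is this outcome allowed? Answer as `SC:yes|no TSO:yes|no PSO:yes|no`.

outcome vector order: (T0.r0,T0.r1)
[SC] allowed = {<1 1>; <2 0>; <2 1>}
[TSO] allowed = {<1 1>; <2 0>; <2 1>}
[PSO] allowed = {<1 0>; <1 1>; <2 0>; <2 1>}
target <1 0> ∈ {PSO}

SC:no TSO:no PSO:yes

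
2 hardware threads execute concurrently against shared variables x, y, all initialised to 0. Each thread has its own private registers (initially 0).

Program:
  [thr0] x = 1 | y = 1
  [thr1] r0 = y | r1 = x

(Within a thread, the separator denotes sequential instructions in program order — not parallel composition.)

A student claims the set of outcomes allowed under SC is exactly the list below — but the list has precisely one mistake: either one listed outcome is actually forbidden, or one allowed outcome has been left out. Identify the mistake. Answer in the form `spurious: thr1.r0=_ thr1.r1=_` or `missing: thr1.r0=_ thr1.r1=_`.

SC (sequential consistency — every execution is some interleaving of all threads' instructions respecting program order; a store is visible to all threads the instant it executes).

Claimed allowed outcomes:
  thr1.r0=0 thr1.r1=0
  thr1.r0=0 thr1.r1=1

missing: thr1.r0=1 thr1.r1=1

outcome vector order: (thr1.r0,thr1.r1)
SC: 3 outcomes — {0/0, 0/1, 1/1}
SC∖claimed = {1/1}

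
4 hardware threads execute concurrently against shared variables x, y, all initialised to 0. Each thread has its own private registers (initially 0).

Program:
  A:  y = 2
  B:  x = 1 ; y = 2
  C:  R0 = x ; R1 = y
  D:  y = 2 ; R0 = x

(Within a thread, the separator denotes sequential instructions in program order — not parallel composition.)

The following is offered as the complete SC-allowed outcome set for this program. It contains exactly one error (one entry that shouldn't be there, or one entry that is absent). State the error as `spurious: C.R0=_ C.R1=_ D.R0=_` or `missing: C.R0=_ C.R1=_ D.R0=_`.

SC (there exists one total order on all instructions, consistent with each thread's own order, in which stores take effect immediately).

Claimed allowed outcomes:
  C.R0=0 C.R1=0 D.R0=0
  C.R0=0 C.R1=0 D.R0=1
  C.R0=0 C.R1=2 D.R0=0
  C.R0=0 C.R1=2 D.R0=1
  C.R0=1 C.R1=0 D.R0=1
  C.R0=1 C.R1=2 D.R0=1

missing: C.R0=1 C.R1=2 D.R0=0

outcome vector order: (C.R0,C.R1,D.R0)
SC: 7 outcomes — {<0 0 0> <0 0 1> <0 2 0> <0 2 1> <1 0 1> <1 2 0> <1 2 1>}
SC∖claimed = {<1 2 0>}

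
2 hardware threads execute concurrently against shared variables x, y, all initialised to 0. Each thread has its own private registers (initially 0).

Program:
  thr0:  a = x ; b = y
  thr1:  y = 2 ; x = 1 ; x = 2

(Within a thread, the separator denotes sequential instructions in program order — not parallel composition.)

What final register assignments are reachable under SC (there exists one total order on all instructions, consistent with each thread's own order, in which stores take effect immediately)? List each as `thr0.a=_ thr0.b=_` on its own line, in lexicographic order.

outcome vector order: (thr0.a,thr0.b)
|SC outcomes| = 4

thr0.a=0 thr0.b=0
thr0.a=0 thr0.b=2
thr0.a=1 thr0.b=2
thr0.a=2 thr0.b=2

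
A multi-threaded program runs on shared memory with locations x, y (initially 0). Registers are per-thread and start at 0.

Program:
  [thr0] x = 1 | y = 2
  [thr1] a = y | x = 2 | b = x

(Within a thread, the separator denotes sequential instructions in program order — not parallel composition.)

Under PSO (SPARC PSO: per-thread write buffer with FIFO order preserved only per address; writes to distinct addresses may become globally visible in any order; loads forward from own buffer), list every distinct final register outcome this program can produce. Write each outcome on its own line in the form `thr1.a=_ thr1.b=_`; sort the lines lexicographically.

thr1.a=0 thr1.b=1
thr1.a=0 thr1.b=2
thr1.a=2 thr1.b=1
thr1.a=2 thr1.b=2

outcome vector order: (thr1.a,thr1.b)
|PSO outcomes| = 4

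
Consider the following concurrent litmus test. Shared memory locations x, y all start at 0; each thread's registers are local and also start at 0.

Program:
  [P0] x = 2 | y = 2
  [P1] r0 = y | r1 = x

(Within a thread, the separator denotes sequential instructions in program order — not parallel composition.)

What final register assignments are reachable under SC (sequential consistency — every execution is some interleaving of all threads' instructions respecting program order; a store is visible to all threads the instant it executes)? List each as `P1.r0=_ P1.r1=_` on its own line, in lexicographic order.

outcome vector order: (P1.r0,P1.r1)
|SC outcomes| = 3

P1.r0=0 P1.r1=0
P1.r0=0 P1.r1=2
P1.r0=2 P1.r1=2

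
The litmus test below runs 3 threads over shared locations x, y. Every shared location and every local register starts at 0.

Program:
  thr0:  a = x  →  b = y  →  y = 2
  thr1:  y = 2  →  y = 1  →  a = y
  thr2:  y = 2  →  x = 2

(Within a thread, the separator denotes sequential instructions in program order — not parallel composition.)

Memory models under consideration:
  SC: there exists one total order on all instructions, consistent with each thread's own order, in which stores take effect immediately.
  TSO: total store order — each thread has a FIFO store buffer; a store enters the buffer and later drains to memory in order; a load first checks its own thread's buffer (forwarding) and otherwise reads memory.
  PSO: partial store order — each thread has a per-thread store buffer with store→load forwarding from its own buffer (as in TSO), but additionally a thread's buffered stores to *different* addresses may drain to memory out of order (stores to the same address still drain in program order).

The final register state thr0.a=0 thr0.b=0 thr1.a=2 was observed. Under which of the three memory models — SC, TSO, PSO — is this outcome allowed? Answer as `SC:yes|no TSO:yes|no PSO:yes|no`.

SC:yes TSO:yes PSO:yes

outcome vector order: (thr0.a,thr0.b,thr1.a)
SC: 10 outcomes — {(0,0,1); (0,0,2); (0,1,1); (0,1,2); (0,2,1); (0,2,2); (2,1,1); (2,1,2); (2,2,1); (2,2,2)}
TSO: 10 outcomes — {(0,0,1); (0,0,2); (0,1,1); (0,1,2); (0,2,1); (0,2,2); (2,1,1); (2,1,2); (2,2,1); (2,2,2)}
PSO: 12 outcomes — {(0,0,1); (0,0,2); (0,1,1); (0,1,2); (0,2,1); (0,2,2); (2,0,1); (2,0,2); (2,1,1); (2,1,2); (2,2,1); (2,2,2)}
target (0,0,2) ∈ {SC,TSO,PSO}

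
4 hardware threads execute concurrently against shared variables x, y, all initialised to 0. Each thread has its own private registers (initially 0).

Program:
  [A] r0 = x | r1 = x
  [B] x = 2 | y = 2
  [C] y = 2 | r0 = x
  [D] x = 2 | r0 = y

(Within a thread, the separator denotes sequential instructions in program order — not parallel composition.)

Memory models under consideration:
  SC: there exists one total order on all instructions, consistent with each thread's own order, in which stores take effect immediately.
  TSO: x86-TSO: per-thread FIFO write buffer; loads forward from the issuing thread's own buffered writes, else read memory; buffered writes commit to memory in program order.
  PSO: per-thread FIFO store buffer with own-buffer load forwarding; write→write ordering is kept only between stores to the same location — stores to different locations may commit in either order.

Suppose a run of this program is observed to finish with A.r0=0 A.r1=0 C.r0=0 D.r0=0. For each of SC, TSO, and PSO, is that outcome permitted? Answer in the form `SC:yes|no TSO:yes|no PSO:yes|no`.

SC:no TSO:yes PSO:yes

outcome vector order: (A.r0,A.r1,C.r0,D.r0)
under SC → 0/0/0/2 0/0/2/0 0/0/2/2 0/2/0/2 0/2/2/0 0/2/2/2 2/2/0/2 2/2/2/0 2/2/2/2
under TSO → 0/0/0/0 0/0/0/2 0/0/2/0 0/0/2/2 0/2/0/0 0/2/0/2 0/2/2/0 0/2/2/2 2/2/0/0 2/2/0/2 2/2/2/0 2/2/2/2
under PSO → 0/0/0/0 0/0/0/2 0/0/2/0 0/0/2/2 0/2/0/0 0/2/0/2 0/2/2/0 0/2/2/2 2/2/0/0 2/2/0/2 2/2/2/0 2/2/2/2
target 0/0/0/0 ∈ {TSO,PSO}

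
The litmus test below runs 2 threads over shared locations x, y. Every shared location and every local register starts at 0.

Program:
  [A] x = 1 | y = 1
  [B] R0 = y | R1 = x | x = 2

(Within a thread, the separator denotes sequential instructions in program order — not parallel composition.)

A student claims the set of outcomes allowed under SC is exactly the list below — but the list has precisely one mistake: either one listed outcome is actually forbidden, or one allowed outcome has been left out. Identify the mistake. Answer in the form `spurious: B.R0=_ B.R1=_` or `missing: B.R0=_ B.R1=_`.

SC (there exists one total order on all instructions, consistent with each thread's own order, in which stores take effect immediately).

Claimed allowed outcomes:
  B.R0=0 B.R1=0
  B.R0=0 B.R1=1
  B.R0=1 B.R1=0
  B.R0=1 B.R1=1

spurious: B.R0=1 B.R1=0

outcome vector order: (B.R0,B.R1)
SC (3): <0 0>; <0 1>; <1 1>
claimed∖SC = {<1 0>}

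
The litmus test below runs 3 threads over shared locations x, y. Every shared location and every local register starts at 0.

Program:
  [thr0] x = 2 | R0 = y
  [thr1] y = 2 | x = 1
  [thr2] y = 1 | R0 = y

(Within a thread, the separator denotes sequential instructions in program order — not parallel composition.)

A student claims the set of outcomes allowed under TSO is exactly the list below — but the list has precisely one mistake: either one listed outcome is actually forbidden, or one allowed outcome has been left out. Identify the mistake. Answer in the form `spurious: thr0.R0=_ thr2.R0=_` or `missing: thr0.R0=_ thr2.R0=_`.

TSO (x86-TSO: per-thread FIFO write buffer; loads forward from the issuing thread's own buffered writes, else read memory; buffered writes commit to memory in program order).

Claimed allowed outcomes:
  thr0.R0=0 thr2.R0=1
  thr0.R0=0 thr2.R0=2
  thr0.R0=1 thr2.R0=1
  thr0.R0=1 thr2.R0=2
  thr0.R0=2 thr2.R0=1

missing: thr0.R0=2 thr2.R0=2

outcome vector order: (thr0.R0,thr2.R0)
TSO (6): (0,1); (0,2); (1,1); (1,2); (2,1); (2,2)
TSO∖claimed = {(2,2)}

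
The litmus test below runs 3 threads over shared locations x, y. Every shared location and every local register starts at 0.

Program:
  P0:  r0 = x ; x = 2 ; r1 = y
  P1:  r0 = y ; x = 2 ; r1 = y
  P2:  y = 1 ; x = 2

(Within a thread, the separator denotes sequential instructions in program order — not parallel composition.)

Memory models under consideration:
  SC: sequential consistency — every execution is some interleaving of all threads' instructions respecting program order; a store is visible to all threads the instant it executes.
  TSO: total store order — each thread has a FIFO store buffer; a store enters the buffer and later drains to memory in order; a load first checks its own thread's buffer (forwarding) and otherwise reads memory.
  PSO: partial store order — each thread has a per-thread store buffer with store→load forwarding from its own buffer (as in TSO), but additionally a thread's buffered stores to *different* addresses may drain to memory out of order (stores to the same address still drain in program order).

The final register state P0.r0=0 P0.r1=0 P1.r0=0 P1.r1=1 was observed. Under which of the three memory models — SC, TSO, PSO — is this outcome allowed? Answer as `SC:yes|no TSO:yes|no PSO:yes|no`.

SC:yes TSO:yes PSO:yes

outcome vector order: (P0.r0,P0.r1,P1.r0,P1.r1)
SC (11): (0,0,0,0); (0,0,0,1); (0,0,1,1); (0,1,0,0); (0,1,0,1); (0,1,1,1); (2,0,0,0); (2,0,0,1); (2,1,0,0); (2,1,0,1); (2,1,1,1)
TSO (11): (0,0,0,0); (0,0,0,1); (0,0,1,1); (0,1,0,0); (0,1,0,1); (0,1,1,1); (2,0,0,0); (2,0,0,1); (2,1,0,0); (2,1,0,1); (2,1,1,1)
PSO (12): (0,0,0,0); (0,0,0,1); (0,0,1,1); (0,1,0,0); (0,1,0,1); (0,1,1,1); (2,0,0,0); (2,0,0,1); (2,0,1,1); (2,1,0,0); (2,1,0,1); (2,1,1,1)
target (0,0,0,1) ∈ {SC,TSO,PSO}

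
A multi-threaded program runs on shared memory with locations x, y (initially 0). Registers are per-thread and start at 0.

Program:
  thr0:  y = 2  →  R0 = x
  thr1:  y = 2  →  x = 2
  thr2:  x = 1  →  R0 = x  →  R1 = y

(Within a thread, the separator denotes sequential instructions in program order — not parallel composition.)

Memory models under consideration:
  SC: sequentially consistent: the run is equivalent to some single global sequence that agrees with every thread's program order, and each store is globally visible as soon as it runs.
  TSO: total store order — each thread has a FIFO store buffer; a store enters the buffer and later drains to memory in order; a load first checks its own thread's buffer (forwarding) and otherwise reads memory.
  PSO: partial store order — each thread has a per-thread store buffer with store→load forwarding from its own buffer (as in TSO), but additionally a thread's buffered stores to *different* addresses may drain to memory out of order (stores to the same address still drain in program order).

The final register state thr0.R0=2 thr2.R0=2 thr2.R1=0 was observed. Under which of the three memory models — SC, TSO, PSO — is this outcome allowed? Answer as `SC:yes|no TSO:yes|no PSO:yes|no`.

SC:no TSO:no PSO:yes

outcome vector order: (thr0.R0,thr2.R0,thr2.R1)
[SC] allowed = {0/1/2 0/2/2 1/1/0 1/1/2 1/2/2 2/1/0 2/1/2 2/2/2}
[TSO] allowed = {0/1/0 0/1/2 0/2/2 1/1/0 1/1/2 1/2/2 2/1/0 2/1/2 2/2/2}
[PSO] allowed = {0/1/0 0/1/2 0/2/0 0/2/2 1/1/0 1/1/2 1/2/0 1/2/2 2/1/0 2/1/2 2/2/0 2/2/2}
target 2/2/0 ∈ {PSO}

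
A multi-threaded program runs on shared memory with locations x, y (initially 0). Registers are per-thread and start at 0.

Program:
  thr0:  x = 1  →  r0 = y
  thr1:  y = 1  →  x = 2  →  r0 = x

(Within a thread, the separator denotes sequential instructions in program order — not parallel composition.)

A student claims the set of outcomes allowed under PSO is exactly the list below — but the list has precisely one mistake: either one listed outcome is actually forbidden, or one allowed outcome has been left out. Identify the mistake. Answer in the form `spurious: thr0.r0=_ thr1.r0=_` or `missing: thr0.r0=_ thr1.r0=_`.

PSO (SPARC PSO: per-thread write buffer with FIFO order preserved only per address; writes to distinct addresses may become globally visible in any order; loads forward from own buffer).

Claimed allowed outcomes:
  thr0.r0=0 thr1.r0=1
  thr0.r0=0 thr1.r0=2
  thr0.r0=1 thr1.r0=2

missing: thr0.r0=1 thr1.r0=1

outcome vector order: (thr0.r0,thr1.r0)
PSO: 4 outcomes — {0/1 0/2 1/1 1/2}
PSO∖claimed = {1/1}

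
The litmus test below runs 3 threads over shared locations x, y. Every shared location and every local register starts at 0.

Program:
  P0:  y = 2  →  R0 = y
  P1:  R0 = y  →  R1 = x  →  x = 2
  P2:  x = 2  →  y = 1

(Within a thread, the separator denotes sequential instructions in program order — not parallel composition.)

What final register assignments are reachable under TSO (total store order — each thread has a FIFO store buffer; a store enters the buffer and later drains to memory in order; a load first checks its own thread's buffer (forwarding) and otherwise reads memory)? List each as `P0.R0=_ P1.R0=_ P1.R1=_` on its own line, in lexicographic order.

P0.R0=1 P1.R0=0 P1.R1=0
P0.R0=1 P1.R0=0 P1.R1=2
P0.R0=1 P1.R0=1 P1.R1=2
P0.R0=1 P1.R0=2 P1.R1=0
P0.R0=1 P1.R0=2 P1.R1=2
P0.R0=2 P1.R0=0 P1.R1=0
P0.R0=2 P1.R0=0 P1.R1=2
P0.R0=2 P1.R0=1 P1.R1=2
P0.R0=2 P1.R0=2 P1.R1=0
P0.R0=2 P1.R0=2 P1.R1=2

outcome vector order: (P0.R0,P1.R0,P1.R1)
|TSO outcomes| = 10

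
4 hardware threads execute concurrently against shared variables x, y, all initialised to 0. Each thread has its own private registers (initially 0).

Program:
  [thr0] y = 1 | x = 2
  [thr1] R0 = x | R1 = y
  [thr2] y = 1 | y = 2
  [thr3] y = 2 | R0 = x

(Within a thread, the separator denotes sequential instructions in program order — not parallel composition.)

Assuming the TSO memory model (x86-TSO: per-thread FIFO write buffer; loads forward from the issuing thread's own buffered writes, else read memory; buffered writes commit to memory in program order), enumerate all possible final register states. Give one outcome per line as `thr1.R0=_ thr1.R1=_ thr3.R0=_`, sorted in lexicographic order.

outcome vector order: (thr1.R0,thr1.R1,thr3.R0)
|TSO outcomes| = 10

thr1.R0=0 thr1.R1=0 thr3.R0=0
thr1.R0=0 thr1.R1=0 thr3.R0=2
thr1.R0=0 thr1.R1=1 thr3.R0=0
thr1.R0=0 thr1.R1=1 thr3.R0=2
thr1.R0=0 thr1.R1=2 thr3.R0=0
thr1.R0=0 thr1.R1=2 thr3.R0=2
thr1.R0=2 thr1.R1=1 thr3.R0=0
thr1.R0=2 thr1.R1=1 thr3.R0=2
thr1.R0=2 thr1.R1=2 thr3.R0=0
thr1.R0=2 thr1.R1=2 thr3.R0=2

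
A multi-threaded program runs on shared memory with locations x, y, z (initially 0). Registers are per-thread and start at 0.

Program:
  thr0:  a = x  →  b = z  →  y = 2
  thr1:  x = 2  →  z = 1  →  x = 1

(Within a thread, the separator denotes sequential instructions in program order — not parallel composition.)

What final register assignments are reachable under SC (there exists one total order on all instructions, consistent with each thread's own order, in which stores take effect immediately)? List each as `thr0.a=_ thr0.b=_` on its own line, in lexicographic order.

thr0.a=0 thr0.b=0
thr0.a=0 thr0.b=1
thr0.a=1 thr0.b=1
thr0.a=2 thr0.b=0
thr0.a=2 thr0.b=1

outcome vector order: (thr0.a,thr0.b)
|SC outcomes| = 5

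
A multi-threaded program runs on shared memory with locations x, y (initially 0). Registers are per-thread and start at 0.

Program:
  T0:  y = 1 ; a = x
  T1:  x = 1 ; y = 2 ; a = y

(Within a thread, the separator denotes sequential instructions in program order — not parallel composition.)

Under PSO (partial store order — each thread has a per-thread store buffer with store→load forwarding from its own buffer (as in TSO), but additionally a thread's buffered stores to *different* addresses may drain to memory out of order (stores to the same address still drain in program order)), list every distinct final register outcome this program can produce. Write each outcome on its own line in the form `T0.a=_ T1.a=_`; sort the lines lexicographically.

T0.a=0 T1.a=1
T0.a=0 T1.a=2
T0.a=1 T1.a=1
T0.a=1 T1.a=2

outcome vector order: (T0.a,T1.a)
|PSO outcomes| = 4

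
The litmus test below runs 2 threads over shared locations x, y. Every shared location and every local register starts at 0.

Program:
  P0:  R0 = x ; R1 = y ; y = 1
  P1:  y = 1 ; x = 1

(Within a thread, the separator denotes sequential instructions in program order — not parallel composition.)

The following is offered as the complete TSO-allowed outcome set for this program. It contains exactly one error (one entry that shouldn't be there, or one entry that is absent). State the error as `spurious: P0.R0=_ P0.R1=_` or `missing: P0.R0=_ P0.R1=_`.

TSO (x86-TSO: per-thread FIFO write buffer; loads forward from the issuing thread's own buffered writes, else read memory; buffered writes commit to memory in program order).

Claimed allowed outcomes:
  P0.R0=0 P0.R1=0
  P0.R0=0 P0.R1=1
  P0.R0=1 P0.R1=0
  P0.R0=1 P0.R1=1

spurious: P0.R0=1 P0.R1=0

outcome vector order: (P0.R0,P0.R1)
TSO: 3 outcomes — {<0 0> <0 1> <1 1>}
claimed∖TSO = {<1 0>}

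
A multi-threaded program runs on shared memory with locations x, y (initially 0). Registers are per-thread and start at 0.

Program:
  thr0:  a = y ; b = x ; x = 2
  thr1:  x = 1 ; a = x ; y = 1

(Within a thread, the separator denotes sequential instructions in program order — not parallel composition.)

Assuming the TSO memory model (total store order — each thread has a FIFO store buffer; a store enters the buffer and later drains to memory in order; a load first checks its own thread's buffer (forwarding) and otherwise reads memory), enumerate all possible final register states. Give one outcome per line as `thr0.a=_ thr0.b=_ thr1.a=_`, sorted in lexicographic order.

outcome vector order: (thr0.a,thr0.b,thr1.a)
|TSO outcomes| = 5

thr0.a=0 thr0.b=0 thr1.a=1
thr0.a=0 thr0.b=0 thr1.a=2
thr0.a=0 thr0.b=1 thr1.a=1
thr0.a=0 thr0.b=1 thr1.a=2
thr0.a=1 thr0.b=1 thr1.a=1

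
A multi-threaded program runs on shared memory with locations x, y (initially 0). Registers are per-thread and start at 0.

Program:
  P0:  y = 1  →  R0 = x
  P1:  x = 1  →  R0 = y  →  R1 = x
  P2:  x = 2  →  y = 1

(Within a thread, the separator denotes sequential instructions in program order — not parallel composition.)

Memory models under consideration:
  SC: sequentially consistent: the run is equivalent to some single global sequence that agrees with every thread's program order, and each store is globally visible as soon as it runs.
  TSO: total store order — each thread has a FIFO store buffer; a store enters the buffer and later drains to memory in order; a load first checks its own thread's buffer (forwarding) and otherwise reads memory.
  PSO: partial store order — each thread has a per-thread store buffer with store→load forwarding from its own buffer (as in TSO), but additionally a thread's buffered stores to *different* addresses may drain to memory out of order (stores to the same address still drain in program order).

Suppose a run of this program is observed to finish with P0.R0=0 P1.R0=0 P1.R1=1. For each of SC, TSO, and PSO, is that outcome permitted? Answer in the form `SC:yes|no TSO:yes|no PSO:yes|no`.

outcome vector order: (P0.R0,P1.R0,P1.R1)
SC (10): <0 1 1>, <0 1 2>, <1 0 1>, <1 0 2>, <1 1 1>, <1 1 2>, <2 0 1>, <2 0 2>, <2 1 1>, <2 1 2>
TSO (12): <0 0 1>, <0 0 2>, <0 1 1>, <0 1 2>, <1 0 1>, <1 0 2>, <1 1 1>, <1 1 2>, <2 0 1>, <2 0 2>, <2 1 1>, <2 1 2>
PSO (12): <0 0 1>, <0 0 2>, <0 1 1>, <0 1 2>, <1 0 1>, <1 0 2>, <1 1 1>, <1 1 2>, <2 0 1>, <2 0 2>, <2 1 1>, <2 1 2>
target <0 0 1> ∈ {TSO,PSO}

SC:no TSO:yes PSO:yes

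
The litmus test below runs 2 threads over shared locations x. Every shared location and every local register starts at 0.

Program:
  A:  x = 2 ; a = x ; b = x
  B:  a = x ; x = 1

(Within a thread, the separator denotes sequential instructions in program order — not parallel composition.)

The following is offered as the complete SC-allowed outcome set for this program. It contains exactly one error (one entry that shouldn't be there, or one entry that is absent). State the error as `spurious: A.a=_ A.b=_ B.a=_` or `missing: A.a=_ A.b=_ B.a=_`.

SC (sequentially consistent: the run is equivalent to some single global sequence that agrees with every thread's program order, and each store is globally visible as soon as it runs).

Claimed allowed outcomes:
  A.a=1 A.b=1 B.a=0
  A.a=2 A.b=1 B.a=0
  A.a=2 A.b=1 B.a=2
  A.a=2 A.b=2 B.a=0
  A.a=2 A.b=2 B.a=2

outcome vector order: (A.a,A.b,B.a)
SC (6): 110, 112, 210, 212, 220, 222
SC∖claimed = {112}

missing: A.a=1 A.b=1 B.a=2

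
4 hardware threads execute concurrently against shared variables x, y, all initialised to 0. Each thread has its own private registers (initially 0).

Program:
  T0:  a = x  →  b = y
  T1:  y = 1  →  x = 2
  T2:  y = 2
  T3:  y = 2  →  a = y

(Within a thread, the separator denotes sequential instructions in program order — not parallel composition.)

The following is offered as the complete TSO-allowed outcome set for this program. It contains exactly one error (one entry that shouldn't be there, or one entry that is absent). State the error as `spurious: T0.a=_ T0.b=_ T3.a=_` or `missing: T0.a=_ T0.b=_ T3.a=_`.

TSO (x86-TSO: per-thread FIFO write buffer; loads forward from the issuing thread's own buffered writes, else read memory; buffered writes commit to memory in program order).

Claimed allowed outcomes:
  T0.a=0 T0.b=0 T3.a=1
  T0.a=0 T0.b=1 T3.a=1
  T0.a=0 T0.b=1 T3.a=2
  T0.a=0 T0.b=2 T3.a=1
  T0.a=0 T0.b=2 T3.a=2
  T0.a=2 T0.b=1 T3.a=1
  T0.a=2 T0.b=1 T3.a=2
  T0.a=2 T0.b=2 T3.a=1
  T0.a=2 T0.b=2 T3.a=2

missing: T0.a=0 T0.b=0 T3.a=2

outcome vector order: (T0.a,T0.b,T3.a)
[TSO] allowed = {<0 0 1>; <0 0 2>; <0 1 1>; <0 1 2>; <0 2 1>; <0 2 2>; <2 1 1>; <2 1 2>; <2 2 1>; <2 2 2>}
TSO∖claimed = {<0 0 2>}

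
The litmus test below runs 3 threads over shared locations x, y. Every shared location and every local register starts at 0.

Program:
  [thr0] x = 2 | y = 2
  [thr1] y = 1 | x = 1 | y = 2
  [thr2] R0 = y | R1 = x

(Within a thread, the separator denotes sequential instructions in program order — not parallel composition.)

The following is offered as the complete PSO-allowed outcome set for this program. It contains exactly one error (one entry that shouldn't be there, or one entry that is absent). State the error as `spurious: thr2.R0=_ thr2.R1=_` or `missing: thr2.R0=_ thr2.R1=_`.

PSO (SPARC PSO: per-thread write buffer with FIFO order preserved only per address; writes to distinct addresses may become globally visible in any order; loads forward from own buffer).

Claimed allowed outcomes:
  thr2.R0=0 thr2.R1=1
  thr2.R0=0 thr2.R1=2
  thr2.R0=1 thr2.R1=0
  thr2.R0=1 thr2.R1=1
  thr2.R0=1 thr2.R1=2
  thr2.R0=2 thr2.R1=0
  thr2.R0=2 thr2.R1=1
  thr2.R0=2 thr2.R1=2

missing: thr2.R0=0 thr2.R1=0

outcome vector order: (thr2.R0,thr2.R1)
[PSO] allowed = {00; 01; 02; 10; 11; 12; 20; 21; 22}
PSO∖claimed = {00}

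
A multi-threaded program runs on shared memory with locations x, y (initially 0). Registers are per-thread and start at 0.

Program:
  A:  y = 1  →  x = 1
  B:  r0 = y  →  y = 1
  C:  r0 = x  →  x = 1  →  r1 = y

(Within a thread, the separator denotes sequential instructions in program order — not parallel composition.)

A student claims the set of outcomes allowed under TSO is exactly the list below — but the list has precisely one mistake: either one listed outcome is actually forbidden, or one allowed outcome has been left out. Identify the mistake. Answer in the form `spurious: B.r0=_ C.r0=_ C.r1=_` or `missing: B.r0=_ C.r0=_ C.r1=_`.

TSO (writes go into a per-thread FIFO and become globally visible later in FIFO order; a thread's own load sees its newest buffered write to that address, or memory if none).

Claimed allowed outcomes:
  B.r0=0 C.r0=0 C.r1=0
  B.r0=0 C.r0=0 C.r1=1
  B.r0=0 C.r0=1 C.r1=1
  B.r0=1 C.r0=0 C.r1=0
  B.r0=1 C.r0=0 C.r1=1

outcome vector order: (B.r0,C.r0,C.r1)
under TSO → 000, 001, 011, 100, 101, 111
TSO∖claimed = {111}

missing: B.r0=1 C.r0=1 C.r1=1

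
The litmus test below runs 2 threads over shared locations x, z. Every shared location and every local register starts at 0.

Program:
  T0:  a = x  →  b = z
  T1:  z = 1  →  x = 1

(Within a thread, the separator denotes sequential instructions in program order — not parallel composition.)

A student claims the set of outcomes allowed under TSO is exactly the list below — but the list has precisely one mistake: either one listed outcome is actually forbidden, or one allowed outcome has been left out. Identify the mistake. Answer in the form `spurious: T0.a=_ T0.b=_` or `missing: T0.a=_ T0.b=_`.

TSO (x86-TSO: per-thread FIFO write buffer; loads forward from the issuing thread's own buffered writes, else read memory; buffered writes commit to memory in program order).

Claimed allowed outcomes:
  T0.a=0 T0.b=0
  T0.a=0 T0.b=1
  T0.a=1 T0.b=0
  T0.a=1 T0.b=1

spurious: T0.a=1 T0.b=0

outcome vector order: (T0.a,T0.b)
under TSO → 00 01 11
claimed∖TSO = {10}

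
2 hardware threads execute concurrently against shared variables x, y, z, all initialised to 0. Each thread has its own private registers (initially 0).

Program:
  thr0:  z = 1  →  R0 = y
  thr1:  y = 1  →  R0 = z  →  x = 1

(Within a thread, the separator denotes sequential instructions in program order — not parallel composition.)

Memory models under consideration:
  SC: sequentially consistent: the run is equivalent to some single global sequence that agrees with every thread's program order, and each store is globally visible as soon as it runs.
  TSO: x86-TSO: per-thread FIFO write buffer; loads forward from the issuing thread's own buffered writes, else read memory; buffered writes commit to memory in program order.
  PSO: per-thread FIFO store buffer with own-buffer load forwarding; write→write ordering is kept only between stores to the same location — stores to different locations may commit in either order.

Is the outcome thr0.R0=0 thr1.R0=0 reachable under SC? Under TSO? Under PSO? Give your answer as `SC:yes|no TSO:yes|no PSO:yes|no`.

outcome vector order: (thr0.R0,thr1.R0)
under SC → (0,1) (1,0) (1,1)
under TSO → (0,0) (0,1) (1,0) (1,1)
under PSO → (0,0) (0,1) (1,0) (1,1)
target (0,0) ∈ {TSO,PSO}

SC:no TSO:yes PSO:yes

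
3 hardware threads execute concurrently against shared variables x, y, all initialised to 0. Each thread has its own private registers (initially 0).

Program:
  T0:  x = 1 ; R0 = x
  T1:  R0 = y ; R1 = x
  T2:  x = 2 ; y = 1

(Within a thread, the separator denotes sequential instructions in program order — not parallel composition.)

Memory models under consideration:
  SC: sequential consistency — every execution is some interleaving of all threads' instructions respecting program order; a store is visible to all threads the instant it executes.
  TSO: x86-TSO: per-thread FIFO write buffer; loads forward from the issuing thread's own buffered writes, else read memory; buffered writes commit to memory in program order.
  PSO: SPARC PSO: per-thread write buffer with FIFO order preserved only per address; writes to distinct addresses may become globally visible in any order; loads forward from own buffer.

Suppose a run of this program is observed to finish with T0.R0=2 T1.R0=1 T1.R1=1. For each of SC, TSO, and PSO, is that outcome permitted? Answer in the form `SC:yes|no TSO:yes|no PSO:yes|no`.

outcome vector order: (T0.R0,T1.R0,T1.R1)
SC (9): 100 101 102 111 112 200 201 202 212
TSO (9): 100 101 102 111 112 200 201 202 212
PSO (12): 100 101 102 110 111 112 200 201 202 210 211 212
target 211 ∈ {PSO}

SC:no TSO:no PSO:yes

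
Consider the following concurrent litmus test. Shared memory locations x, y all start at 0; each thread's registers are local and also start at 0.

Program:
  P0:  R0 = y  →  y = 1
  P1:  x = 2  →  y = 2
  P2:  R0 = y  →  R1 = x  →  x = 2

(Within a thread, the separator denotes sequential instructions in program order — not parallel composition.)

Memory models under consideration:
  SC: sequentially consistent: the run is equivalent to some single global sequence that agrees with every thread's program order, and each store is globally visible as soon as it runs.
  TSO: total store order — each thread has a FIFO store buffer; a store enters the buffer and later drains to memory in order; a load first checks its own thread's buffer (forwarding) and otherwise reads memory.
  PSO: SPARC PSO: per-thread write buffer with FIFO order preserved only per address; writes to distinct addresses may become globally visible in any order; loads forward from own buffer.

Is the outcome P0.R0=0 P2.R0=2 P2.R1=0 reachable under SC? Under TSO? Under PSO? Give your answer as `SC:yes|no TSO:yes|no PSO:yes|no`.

SC:no TSO:no PSO:yes

outcome vector order: (P0.R0,P2.R0,P2.R1)
SC: 9 outcomes — {<0 0 0>, <0 0 2>, <0 1 0>, <0 1 2>, <0 2 2>, <2 0 0>, <2 0 2>, <2 1 2>, <2 2 2>}
TSO: 9 outcomes — {<0 0 0>, <0 0 2>, <0 1 0>, <0 1 2>, <0 2 2>, <2 0 0>, <2 0 2>, <2 1 2>, <2 2 2>}
PSO: 12 outcomes — {<0 0 0>, <0 0 2>, <0 1 0>, <0 1 2>, <0 2 0>, <0 2 2>, <2 0 0>, <2 0 2>, <2 1 0>, <2 1 2>, <2 2 0>, <2 2 2>}
target <0 2 0> ∈ {PSO}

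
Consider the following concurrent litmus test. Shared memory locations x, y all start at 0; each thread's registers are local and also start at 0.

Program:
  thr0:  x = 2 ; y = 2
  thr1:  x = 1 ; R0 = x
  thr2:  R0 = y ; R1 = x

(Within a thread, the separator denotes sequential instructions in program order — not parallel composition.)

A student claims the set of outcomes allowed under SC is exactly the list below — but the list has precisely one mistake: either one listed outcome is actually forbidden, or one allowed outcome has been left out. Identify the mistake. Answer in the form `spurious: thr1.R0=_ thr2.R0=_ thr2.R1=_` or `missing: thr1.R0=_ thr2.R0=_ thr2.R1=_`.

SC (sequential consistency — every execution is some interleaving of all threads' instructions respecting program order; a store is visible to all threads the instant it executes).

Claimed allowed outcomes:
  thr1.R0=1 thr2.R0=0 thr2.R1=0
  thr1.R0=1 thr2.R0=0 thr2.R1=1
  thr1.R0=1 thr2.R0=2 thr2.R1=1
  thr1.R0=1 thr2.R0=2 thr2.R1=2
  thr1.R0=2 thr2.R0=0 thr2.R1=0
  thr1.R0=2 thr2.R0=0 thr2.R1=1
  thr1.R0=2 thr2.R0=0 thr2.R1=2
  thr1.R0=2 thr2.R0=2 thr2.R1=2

missing: thr1.R0=1 thr2.R0=0 thr2.R1=2

outcome vector order: (thr1.R0,thr2.R0,thr2.R1)
[SC] allowed = {100, 101, 102, 121, 122, 200, 201, 202, 222}
SC∖claimed = {102}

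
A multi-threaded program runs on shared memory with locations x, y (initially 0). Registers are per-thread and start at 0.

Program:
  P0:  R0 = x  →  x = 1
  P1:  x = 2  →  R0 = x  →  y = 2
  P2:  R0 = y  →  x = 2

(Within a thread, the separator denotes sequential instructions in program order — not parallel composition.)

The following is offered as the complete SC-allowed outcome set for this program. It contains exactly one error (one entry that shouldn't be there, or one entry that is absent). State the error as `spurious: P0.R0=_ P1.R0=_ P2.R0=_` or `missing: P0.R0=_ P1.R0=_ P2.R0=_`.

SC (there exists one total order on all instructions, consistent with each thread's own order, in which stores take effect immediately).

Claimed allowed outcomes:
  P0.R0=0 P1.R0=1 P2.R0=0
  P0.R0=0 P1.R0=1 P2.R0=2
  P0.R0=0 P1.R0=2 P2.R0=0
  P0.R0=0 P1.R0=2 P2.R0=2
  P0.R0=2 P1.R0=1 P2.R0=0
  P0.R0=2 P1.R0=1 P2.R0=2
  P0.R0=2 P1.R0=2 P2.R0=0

missing: P0.R0=2 P1.R0=2 P2.R0=2

outcome vector order: (P0.R0,P1.R0,P2.R0)
under SC → 0/1/0; 0/1/2; 0/2/0; 0/2/2; 2/1/0; 2/1/2; 2/2/0; 2/2/2
SC∖claimed = {2/2/2}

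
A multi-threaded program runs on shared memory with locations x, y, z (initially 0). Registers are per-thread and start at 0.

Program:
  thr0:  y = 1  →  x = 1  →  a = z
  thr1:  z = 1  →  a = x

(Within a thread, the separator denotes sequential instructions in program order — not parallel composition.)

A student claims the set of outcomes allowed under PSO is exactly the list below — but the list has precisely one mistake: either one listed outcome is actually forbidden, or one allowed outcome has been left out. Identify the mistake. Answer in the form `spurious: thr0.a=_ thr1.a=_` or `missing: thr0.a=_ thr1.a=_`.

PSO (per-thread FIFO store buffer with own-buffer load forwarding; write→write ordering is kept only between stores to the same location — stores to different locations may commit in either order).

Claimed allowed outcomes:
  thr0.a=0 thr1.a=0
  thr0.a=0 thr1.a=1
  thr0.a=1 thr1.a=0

outcome vector order: (thr0.a,thr1.a)
PSO (4): 00, 01, 10, 11
PSO∖claimed = {11}

missing: thr0.a=1 thr1.a=1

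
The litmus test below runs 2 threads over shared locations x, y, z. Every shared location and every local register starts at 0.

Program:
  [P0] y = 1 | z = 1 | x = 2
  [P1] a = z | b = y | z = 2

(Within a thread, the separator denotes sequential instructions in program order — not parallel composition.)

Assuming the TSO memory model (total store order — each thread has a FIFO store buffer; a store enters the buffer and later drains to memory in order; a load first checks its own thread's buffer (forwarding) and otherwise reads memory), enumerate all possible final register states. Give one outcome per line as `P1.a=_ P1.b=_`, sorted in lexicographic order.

outcome vector order: (P1.a,P1.b)
|TSO outcomes| = 3

P1.a=0 P1.b=0
P1.a=0 P1.b=1
P1.a=1 P1.b=1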